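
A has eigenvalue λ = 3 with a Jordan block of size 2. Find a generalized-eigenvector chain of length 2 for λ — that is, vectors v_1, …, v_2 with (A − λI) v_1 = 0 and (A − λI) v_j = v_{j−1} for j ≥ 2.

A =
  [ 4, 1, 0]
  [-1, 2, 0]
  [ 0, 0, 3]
A Jordan chain for λ = 3 of length 2:
v_1 = (1, -1, 0)ᵀ
v_2 = (1, 0, 0)ᵀ

Let N = A − (3)·I. We want v_2 with N^2 v_2 = 0 but N^1 v_2 ≠ 0; then v_{j-1} := N · v_j for j = 2, …, 2.

Pick v_2 = (1, 0, 0)ᵀ.
Then v_1 = N · v_2 = (1, -1, 0)ᵀ.

Sanity check: (A − (3)·I) v_1 = (0, 0, 0)ᵀ = 0. ✓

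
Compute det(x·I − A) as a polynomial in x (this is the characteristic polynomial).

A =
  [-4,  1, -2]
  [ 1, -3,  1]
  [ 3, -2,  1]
x^3 + 6*x^2 + 12*x + 8

Expanding det(x·I − A) (e.g. by cofactor expansion or by noting that A is similar to its Jordan form J, which has the same characteristic polynomial as A) gives
  χ_A(x) = x^3 + 6*x^2 + 12*x + 8
which factors as (x + 2)^3. The eigenvalues (with algebraic multiplicities) are λ = -2 with multiplicity 3.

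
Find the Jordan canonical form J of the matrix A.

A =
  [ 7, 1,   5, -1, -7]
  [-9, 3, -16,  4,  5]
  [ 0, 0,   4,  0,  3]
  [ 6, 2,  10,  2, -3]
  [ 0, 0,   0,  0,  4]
J_3(4) ⊕ J_2(4)

The characteristic polynomial is
  det(x·I − A) = x^5 - 20*x^4 + 160*x^3 - 640*x^2 + 1280*x - 1024 = (x - 4)^5

Eigenvalues and multiplicities (the geometric multiplicity of λ is n − rank(A − λI), which equals the number of Jordan blocks for λ):
  λ = 4: algebraic multiplicity = 5, geometric multiplicity = 2

Determining the block sizes for each eigenvalue:
  λ = 4: with am = 5 and gm = 2, the partition is not yet determined (e.g. several partitions of 5 into 2 parts exist). Let N = A − (4)·I. Computing rank(N^1) = 3, rank(N^2) = 1, rank(N^3) = 0; the number of blocks of size ≥ j is rank(N^{j−1}) − rank(N^j), giving [2, 2, 1]. So we have 1 block(s) of size 3, 1 block(s) of size 2 → block sizes [3, 2]

Assembling the blocks gives a Jordan form
J =
  [4, 1, 0, 0, 0]
  [0, 4, 1, 0, 0]
  [0, 0, 4, 0, 0]
  [0, 0, 0, 4, 1]
  [0, 0, 0, 0, 4]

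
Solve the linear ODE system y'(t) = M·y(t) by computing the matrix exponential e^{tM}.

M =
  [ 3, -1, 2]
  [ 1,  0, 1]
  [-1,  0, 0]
e^{tM} =
  [t^2*exp(t)/2 + 2*t*exp(t) + exp(t), -t^2*exp(t)/2 - t*exp(t), t^2*exp(t)/2 + 2*t*exp(t)]
  [t*exp(t), -t*exp(t) + exp(t), t*exp(t)]
  [-t^2*exp(t)/2 - t*exp(t), t^2*exp(t)/2, -t^2*exp(t)/2 - t*exp(t) + exp(t)]

Strategy: write M = P · J · P⁻¹ where J is a Jordan canonical form, so e^{tM} = P · e^{tJ} · P⁻¹, and e^{tJ} can be computed block-by-block.

M has Jordan form
J =
  [1, 1, 0]
  [0, 1, 1]
  [0, 0, 1]
(up to reordering of blocks).

Per-block formulas:
  For a 3×3 Jordan block J_3(1): exp(t · J_3(1)) = e^(1t)·(I + t·N + (t^2/2)·N^2), where N is the 3×3 nilpotent shift.

After assembling e^{tJ} and conjugating by P, we get:

e^{tM} =
  [t^2*exp(t)/2 + 2*t*exp(t) + exp(t), -t^2*exp(t)/2 - t*exp(t), t^2*exp(t)/2 + 2*t*exp(t)]
  [t*exp(t), -t*exp(t) + exp(t), t*exp(t)]
  [-t^2*exp(t)/2 - t*exp(t), t^2*exp(t)/2, -t^2*exp(t)/2 - t*exp(t) + exp(t)]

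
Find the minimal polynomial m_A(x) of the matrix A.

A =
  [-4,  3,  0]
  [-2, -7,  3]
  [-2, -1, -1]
x^3 + 12*x^2 + 48*x + 64

The characteristic polynomial is χ_A(x) = (x + 4)^3, so the eigenvalues are known. The minimal polynomial is
  m_A(x) = Π_λ (x − λ)^{k_λ}
where k_λ is the size of the *largest* Jordan block for λ (equivalently, the smallest k with (A − λI)^k v = 0 for every generalised eigenvector v of λ).

  λ = -4: largest Jordan block has size 3, contributing (x + 4)^3

So m_A(x) = (x + 4)^3 = x^3 + 12*x^2 + 48*x + 64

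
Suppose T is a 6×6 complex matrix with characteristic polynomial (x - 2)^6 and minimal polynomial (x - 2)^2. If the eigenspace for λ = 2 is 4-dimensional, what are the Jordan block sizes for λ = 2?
Block sizes for λ = 2: [2, 2, 1, 1]

Step 1 — from the characteristic polynomial, algebraic multiplicity of λ = 2 is 6. From dim ker(T − (2)·I) = 4, there are exactly 4 Jordan blocks for λ = 2.
Step 2 — from the minimal polynomial, the factor (x − 2)^2 tells us the largest block for λ = 2 has size 2.
Step 3 — with total size 6, 4 blocks, and largest block 2, the block sizes (in nonincreasing order) are [2, 2, 1, 1].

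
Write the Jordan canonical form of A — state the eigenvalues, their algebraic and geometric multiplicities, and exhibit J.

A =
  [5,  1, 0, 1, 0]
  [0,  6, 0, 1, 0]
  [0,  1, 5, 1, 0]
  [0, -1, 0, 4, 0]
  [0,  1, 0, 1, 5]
J_2(5) ⊕ J_1(5) ⊕ J_1(5) ⊕ J_1(5)

The characteristic polynomial is
  det(x·I − A) = x^5 - 25*x^4 + 250*x^3 - 1250*x^2 + 3125*x - 3125 = (x - 5)^5

Eigenvalues and multiplicities (the geometric multiplicity of λ is n − rank(A − λI), which equals the number of Jordan blocks for λ):
  λ = 5: algebraic multiplicity = 5, geometric multiplicity = 4

Determining the block sizes for each eigenvalue:
  λ = 5: 4 blocks summing to 5 forces exactly one block of size 2 and the rest size 1 → block sizes [2, 1, 1, 1]

Assembling the blocks gives a Jordan form
J =
  [5, 1, 0, 0, 0]
  [0, 5, 0, 0, 0]
  [0, 0, 5, 0, 0]
  [0, 0, 0, 5, 0]
  [0, 0, 0, 0, 5]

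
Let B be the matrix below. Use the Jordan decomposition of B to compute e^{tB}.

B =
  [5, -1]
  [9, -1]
e^{tB} =
  [3*t*exp(2*t) + exp(2*t), -t*exp(2*t)]
  [9*t*exp(2*t), -3*t*exp(2*t) + exp(2*t)]

Strategy: write B = P · J · P⁻¹ where J is a Jordan canonical form, so e^{tB} = P · e^{tJ} · P⁻¹, and e^{tJ} can be computed block-by-block.

B has Jordan form
J =
  [2, 1]
  [0, 2]
(up to reordering of blocks).

Per-block formulas:
  For a 2×2 Jordan block J_2(2): exp(t · J_2(2)) = e^(2t)·(I + t·N), where N is the 2×2 nilpotent shift.

After assembling e^{tJ} and conjugating by P, we get:

e^{tB} =
  [3*t*exp(2*t) + exp(2*t), -t*exp(2*t)]
  [9*t*exp(2*t), -3*t*exp(2*t) + exp(2*t)]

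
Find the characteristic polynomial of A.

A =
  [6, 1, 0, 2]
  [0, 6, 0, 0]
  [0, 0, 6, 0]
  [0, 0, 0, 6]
x^4 - 24*x^3 + 216*x^2 - 864*x + 1296

Expanding det(x·I − A) (e.g. by cofactor expansion or by noting that A is similar to its Jordan form J, which has the same characteristic polynomial as A) gives
  χ_A(x) = x^4 - 24*x^3 + 216*x^2 - 864*x + 1296
which factors as (x - 6)^4. The eigenvalues (with algebraic multiplicities) are λ = 6 with multiplicity 4.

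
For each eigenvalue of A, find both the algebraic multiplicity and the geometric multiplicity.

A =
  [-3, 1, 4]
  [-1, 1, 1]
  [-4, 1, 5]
λ = 1: alg = 3, geom = 1

Step 1 — factor the characteristic polynomial to read off the algebraic multiplicities:
  χ_A(x) = (x - 1)^3

Step 2 — compute geometric multiplicities via the rank-nullity identity g(λ) = n − rank(A − λI):
  rank(A − (1)·I) = 2, so dim ker(A − (1)·I) = n − 2 = 1

Summary:
  λ = 1: algebraic multiplicity = 3, geometric multiplicity = 1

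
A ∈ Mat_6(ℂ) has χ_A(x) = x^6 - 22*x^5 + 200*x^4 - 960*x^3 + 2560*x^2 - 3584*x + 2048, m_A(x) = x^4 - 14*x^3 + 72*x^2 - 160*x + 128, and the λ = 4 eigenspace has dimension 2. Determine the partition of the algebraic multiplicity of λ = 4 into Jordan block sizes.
Block sizes for λ = 4: [3, 2]

Step 1 — from the characteristic polynomial, algebraic multiplicity of λ = 4 is 5. From dim ker(A − (4)·I) = 2, there are exactly 2 Jordan blocks for λ = 4.
Step 2 — from the minimal polynomial, the factor (x − 4)^3 tells us the largest block for λ = 4 has size 3.
Step 3 — with total size 5, 2 blocks, and largest block 3, the block sizes (in nonincreasing order) are [3, 2].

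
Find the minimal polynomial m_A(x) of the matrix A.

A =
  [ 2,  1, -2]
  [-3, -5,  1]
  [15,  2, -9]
x^3 + 12*x^2 + 48*x + 64

The characteristic polynomial is χ_A(x) = (x + 4)^3, so the eigenvalues are known. The minimal polynomial is
  m_A(x) = Π_λ (x − λ)^{k_λ}
where k_λ is the size of the *largest* Jordan block for λ (equivalently, the smallest k with (A − λI)^k v = 0 for every generalised eigenvector v of λ).

  λ = -4: largest Jordan block has size 3, contributing (x + 4)^3

So m_A(x) = (x + 4)^3 = x^3 + 12*x^2 + 48*x + 64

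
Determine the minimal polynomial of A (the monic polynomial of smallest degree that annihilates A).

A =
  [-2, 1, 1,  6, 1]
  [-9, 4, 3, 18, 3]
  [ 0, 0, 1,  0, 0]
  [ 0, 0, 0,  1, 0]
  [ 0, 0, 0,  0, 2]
x^3 - 4*x^2 + 5*x - 2

The characteristic polynomial is χ_A(x) = (x - 2)*(x - 1)^4, so the eigenvalues are known. The minimal polynomial is
  m_A(x) = Π_λ (x − λ)^{k_λ}
where k_λ is the size of the *largest* Jordan block for λ (equivalently, the smallest k with (A − λI)^k v = 0 for every generalised eigenvector v of λ).

  λ = 1: largest Jordan block has size 2, contributing (x − 1)^2
  λ = 2: largest Jordan block has size 1, contributing (x − 2)

So m_A(x) = (x - 2)*(x - 1)^2 = x^3 - 4*x^2 + 5*x - 2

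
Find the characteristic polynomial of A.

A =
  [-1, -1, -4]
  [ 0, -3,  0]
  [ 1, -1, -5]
x^3 + 9*x^2 + 27*x + 27

Expanding det(x·I − A) (e.g. by cofactor expansion or by noting that A is similar to its Jordan form J, which has the same characteristic polynomial as A) gives
  χ_A(x) = x^3 + 9*x^2 + 27*x + 27
which factors as (x + 3)^3. The eigenvalues (with algebraic multiplicities) are λ = -3 with multiplicity 3.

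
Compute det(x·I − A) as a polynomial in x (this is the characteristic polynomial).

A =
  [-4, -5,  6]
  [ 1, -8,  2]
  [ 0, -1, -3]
x^3 + 15*x^2 + 75*x + 125

Expanding det(x·I − A) (e.g. by cofactor expansion or by noting that A is similar to its Jordan form J, which has the same characteristic polynomial as A) gives
  χ_A(x) = x^3 + 15*x^2 + 75*x + 125
which factors as (x + 5)^3. The eigenvalues (with algebraic multiplicities) are λ = -5 with multiplicity 3.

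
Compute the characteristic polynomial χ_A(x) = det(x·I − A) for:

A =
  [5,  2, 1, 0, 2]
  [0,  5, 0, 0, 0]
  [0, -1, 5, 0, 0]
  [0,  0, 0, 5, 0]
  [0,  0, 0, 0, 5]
x^5 - 25*x^4 + 250*x^3 - 1250*x^2 + 3125*x - 3125

Expanding det(x·I − A) (e.g. by cofactor expansion or by noting that A is similar to its Jordan form J, which has the same characteristic polynomial as A) gives
  χ_A(x) = x^5 - 25*x^4 + 250*x^3 - 1250*x^2 + 3125*x - 3125
which factors as (x - 5)^5. The eigenvalues (with algebraic multiplicities) are λ = 5 with multiplicity 5.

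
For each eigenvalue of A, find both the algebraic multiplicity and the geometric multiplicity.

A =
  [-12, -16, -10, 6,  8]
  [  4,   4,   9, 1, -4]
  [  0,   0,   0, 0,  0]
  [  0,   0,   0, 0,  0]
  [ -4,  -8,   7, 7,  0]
λ = -4: alg = 2, geom = 2; λ = 0: alg = 3, geom = 2

Step 1 — factor the characteristic polynomial to read off the algebraic multiplicities:
  χ_A(x) = x^3*(x + 4)^2

Step 2 — compute geometric multiplicities via the rank-nullity identity g(λ) = n − rank(A − λI):
  rank(A − (-4)·I) = 3, so dim ker(A − (-4)·I) = n − 3 = 2
  rank(A − (0)·I) = 3, so dim ker(A − (0)·I) = n − 3 = 2

Summary:
  λ = -4: algebraic multiplicity = 2, geometric multiplicity = 2
  λ = 0: algebraic multiplicity = 3, geometric multiplicity = 2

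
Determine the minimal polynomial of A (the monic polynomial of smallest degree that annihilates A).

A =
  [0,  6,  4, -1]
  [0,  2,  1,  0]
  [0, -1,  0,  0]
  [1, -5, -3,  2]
x^3 - 3*x^2 + 3*x - 1

The characteristic polynomial is χ_A(x) = (x - 1)^4, so the eigenvalues are known. The minimal polynomial is
  m_A(x) = Π_λ (x − λ)^{k_λ}
where k_λ is the size of the *largest* Jordan block for λ (equivalently, the smallest k with (A − λI)^k v = 0 for every generalised eigenvector v of λ).

  λ = 1: largest Jordan block has size 3, contributing (x − 1)^3

So m_A(x) = (x - 1)^3 = x^3 - 3*x^2 + 3*x - 1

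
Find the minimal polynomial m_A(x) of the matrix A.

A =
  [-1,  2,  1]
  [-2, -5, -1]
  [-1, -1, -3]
x^3 + 9*x^2 + 27*x + 27

The characteristic polynomial is χ_A(x) = (x + 3)^3, so the eigenvalues are known. The minimal polynomial is
  m_A(x) = Π_λ (x − λ)^{k_λ}
where k_λ is the size of the *largest* Jordan block for λ (equivalently, the smallest k with (A − λI)^k v = 0 for every generalised eigenvector v of λ).

  λ = -3: largest Jordan block has size 3, contributing (x + 3)^3

So m_A(x) = (x + 3)^3 = x^3 + 9*x^2 + 27*x + 27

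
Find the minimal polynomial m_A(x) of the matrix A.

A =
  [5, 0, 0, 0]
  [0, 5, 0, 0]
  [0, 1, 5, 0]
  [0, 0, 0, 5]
x^2 - 10*x + 25

The characteristic polynomial is χ_A(x) = (x - 5)^4, so the eigenvalues are known. The minimal polynomial is
  m_A(x) = Π_λ (x − λ)^{k_λ}
where k_λ is the size of the *largest* Jordan block for λ (equivalently, the smallest k with (A − λI)^k v = 0 for every generalised eigenvector v of λ).

  λ = 5: largest Jordan block has size 2, contributing (x − 5)^2

So m_A(x) = (x - 5)^2 = x^2 - 10*x + 25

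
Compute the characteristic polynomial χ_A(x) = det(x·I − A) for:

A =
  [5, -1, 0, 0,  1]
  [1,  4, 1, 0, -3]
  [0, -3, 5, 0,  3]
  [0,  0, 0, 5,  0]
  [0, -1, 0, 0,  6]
x^5 - 25*x^4 + 250*x^3 - 1250*x^2 + 3125*x - 3125

Expanding det(x·I − A) (e.g. by cofactor expansion or by noting that A is similar to its Jordan form J, which has the same characteristic polynomial as A) gives
  χ_A(x) = x^5 - 25*x^4 + 250*x^3 - 1250*x^2 + 3125*x - 3125
which factors as (x - 5)^5. The eigenvalues (with algebraic multiplicities) are λ = 5 with multiplicity 5.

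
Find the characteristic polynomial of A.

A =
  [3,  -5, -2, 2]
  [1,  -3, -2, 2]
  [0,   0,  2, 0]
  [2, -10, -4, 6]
x^4 - 8*x^3 + 24*x^2 - 32*x + 16

Expanding det(x·I − A) (e.g. by cofactor expansion or by noting that A is similar to its Jordan form J, which has the same characteristic polynomial as A) gives
  χ_A(x) = x^4 - 8*x^3 + 24*x^2 - 32*x + 16
which factors as (x - 2)^4. The eigenvalues (with algebraic multiplicities) are λ = 2 with multiplicity 4.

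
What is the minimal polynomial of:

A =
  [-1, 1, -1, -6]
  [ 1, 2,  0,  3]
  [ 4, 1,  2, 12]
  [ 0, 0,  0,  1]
x^3 - 3*x^2 + 3*x - 1

The characteristic polynomial is χ_A(x) = (x - 1)^4, so the eigenvalues are known. The minimal polynomial is
  m_A(x) = Π_λ (x − λ)^{k_λ}
where k_λ is the size of the *largest* Jordan block for λ (equivalently, the smallest k with (A − λI)^k v = 0 for every generalised eigenvector v of λ).

  λ = 1: largest Jordan block has size 3, contributing (x − 1)^3

So m_A(x) = (x - 1)^3 = x^3 - 3*x^2 + 3*x - 1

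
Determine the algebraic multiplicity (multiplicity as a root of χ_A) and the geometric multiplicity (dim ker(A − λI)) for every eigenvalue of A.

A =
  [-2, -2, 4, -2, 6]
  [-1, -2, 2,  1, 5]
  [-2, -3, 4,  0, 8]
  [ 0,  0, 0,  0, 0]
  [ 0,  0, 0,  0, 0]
λ = 0: alg = 5, geom = 3

Step 1 — factor the characteristic polynomial to read off the algebraic multiplicities:
  χ_A(x) = x^5

Step 2 — compute geometric multiplicities via the rank-nullity identity g(λ) = n − rank(A − λI):
  rank(A − (0)·I) = 2, so dim ker(A − (0)·I) = n − 2 = 3

Summary:
  λ = 0: algebraic multiplicity = 5, geometric multiplicity = 3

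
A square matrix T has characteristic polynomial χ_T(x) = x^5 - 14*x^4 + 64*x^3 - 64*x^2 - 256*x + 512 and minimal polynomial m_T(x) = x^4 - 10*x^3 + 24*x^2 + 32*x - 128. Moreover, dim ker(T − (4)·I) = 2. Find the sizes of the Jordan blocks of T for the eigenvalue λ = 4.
Block sizes for λ = 4: [3, 1]

Step 1 — from the characteristic polynomial, algebraic multiplicity of λ = 4 is 4. From dim ker(T − (4)·I) = 2, there are exactly 2 Jordan blocks for λ = 4.
Step 2 — from the minimal polynomial, the factor (x − 4)^3 tells us the largest block for λ = 4 has size 3.
Step 3 — with total size 4, 2 blocks, and largest block 3, the block sizes (in nonincreasing order) are [3, 1].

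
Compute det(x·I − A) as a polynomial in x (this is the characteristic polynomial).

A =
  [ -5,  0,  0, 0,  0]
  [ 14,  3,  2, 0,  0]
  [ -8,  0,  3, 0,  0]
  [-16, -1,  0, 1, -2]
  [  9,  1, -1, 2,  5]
x^5 - 7*x^4 - 6*x^3 + 162*x^2 - 459*x + 405

Expanding det(x·I − A) (e.g. by cofactor expansion or by noting that A is similar to its Jordan form J, which has the same characteristic polynomial as A) gives
  χ_A(x) = x^5 - 7*x^4 - 6*x^3 + 162*x^2 - 459*x + 405
which factors as (x - 3)^4*(x + 5). The eigenvalues (with algebraic multiplicities) are λ = -5 with multiplicity 1, λ = 3 with multiplicity 4.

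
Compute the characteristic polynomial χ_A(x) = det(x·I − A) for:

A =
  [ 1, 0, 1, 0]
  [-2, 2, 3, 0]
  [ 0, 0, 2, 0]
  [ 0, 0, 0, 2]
x^4 - 7*x^3 + 18*x^2 - 20*x + 8

Expanding det(x·I − A) (e.g. by cofactor expansion or by noting that A is similar to its Jordan form J, which has the same characteristic polynomial as A) gives
  χ_A(x) = x^4 - 7*x^3 + 18*x^2 - 20*x + 8
which factors as (x - 2)^3*(x - 1). The eigenvalues (with algebraic multiplicities) are λ = 1 with multiplicity 1, λ = 2 with multiplicity 3.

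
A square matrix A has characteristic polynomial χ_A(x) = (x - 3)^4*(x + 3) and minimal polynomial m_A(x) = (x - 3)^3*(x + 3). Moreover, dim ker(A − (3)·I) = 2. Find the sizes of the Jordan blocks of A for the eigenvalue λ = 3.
Block sizes for λ = 3: [3, 1]

Step 1 — from the characteristic polynomial, algebraic multiplicity of λ = 3 is 4. From dim ker(A − (3)·I) = 2, there are exactly 2 Jordan blocks for λ = 3.
Step 2 — from the minimal polynomial, the factor (x − 3)^3 tells us the largest block for λ = 3 has size 3.
Step 3 — with total size 4, 2 blocks, and largest block 3, the block sizes (in nonincreasing order) are [3, 1].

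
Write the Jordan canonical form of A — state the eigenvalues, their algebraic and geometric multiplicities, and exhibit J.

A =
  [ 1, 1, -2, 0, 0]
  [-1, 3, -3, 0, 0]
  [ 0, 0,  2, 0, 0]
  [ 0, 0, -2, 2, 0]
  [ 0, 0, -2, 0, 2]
J_3(2) ⊕ J_1(2) ⊕ J_1(2)

The characteristic polynomial is
  det(x·I − A) = x^5 - 10*x^4 + 40*x^3 - 80*x^2 + 80*x - 32 = (x - 2)^5

Eigenvalues and multiplicities (the geometric multiplicity of λ is n − rank(A − λI), which equals the number of Jordan blocks for λ):
  λ = 2: algebraic multiplicity = 5, geometric multiplicity = 3

Determining the block sizes for each eigenvalue:
  λ = 2: with am = 5 and gm = 3, the partition is not yet determined (e.g. several partitions of 5 into 3 parts exist). Let N = A − (2)·I. Computing rank(N^1) = 2, rank(N^2) = 1, rank(N^3) = 0; the number of blocks of size ≥ j is rank(N^{j−1}) − rank(N^j), giving [3, 1, 1]. So we have 1 block(s) of size 3, 2 block(s) of size 1 → block sizes [3, 1, 1]

Assembling the blocks gives a Jordan form
J =
  [2, 1, 0, 0, 0]
  [0, 2, 1, 0, 0]
  [0, 0, 2, 0, 0]
  [0, 0, 0, 2, 0]
  [0, 0, 0, 0, 2]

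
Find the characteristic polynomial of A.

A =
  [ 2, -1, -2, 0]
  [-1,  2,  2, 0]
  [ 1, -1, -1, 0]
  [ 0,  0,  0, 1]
x^4 - 4*x^3 + 6*x^2 - 4*x + 1

Expanding det(x·I − A) (e.g. by cofactor expansion or by noting that A is similar to its Jordan form J, which has the same characteristic polynomial as A) gives
  χ_A(x) = x^4 - 4*x^3 + 6*x^2 - 4*x + 1
which factors as (x - 1)^4. The eigenvalues (with algebraic multiplicities) are λ = 1 with multiplicity 4.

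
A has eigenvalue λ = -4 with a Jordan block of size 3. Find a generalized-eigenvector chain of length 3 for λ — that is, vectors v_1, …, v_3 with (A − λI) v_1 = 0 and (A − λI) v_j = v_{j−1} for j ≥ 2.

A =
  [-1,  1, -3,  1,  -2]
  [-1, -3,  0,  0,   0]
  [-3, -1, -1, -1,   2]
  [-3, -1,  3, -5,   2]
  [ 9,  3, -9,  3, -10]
A Jordan chain for λ = -4 of length 3:
v_1 = (-4, -4, 4, 4, -12)ᵀ
v_2 = (3, -1, -3, -3, 9)ᵀ
v_3 = (1, 0, 0, 0, 0)ᵀ

Let N = A − (-4)·I. We want v_3 with N^3 v_3 = 0 but N^2 v_3 ≠ 0; then v_{j-1} := N · v_j for j = 3, …, 2.

Pick v_3 = (1, 0, 0, 0, 0)ᵀ.
Then v_2 = N · v_3 = (3, -1, -3, -3, 9)ᵀ.
Then v_1 = N · v_2 = (-4, -4, 4, 4, -12)ᵀ.

Sanity check: (A − (-4)·I) v_1 = (0, 0, 0, 0, 0)ᵀ = 0. ✓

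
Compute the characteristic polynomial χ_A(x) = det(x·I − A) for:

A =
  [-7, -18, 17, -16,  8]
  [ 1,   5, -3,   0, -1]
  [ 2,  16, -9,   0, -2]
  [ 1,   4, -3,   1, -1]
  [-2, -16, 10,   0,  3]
x^5 + 7*x^4 + 10*x^3 - 18*x^2 - 27*x + 27

Expanding det(x·I − A) (e.g. by cofactor expansion or by noting that A is similar to its Jordan form J, which has the same characteristic polynomial as A) gives
  χ_A(x) = x^5 + 7*x^4 + 10*x^3 - 18*x^2 - 27*x + 27
which factors as (x - 1)^2*(x + 3)^3. The eigenvalues (with algebraic multiplicities) are λ = -3 with multiplicity 3, λ = 1 with multiplicity 2.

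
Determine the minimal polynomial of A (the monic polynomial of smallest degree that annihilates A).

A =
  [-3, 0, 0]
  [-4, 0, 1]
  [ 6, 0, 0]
x^3 + 3*x^2

The characteristic polynomial is χ_A(x) = x^2*(x + 3), so the eigenvalues are known. The minimal polynomial is
  m_A(x) = Π_λ (x − λ)^{k_λ}
where k_λ is the size of the *largest* Jordan block for λ (equivalently, the smallest k with (A − λI)^k v = 0 for every generalised eigenvector v of λ).

  λ = -3: largest Jordan block has size 1, contributing (x + 3)
  λ = 0: largest Jordan block has size 2, contributing (x − 0)^2

So m_A(x) = x^2*(x + 3) = x^3 + 3*x^2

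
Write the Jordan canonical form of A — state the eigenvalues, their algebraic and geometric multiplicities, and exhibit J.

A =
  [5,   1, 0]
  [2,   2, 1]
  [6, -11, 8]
J_3(5)

The characteristic polynomial is
  det(x·I − A) = x^3 - 15*x^2 + 75*x - 125 = (x - 5)^3

Eigenvalues and multiplicities (the geometric multiplicity of λ is n − rank(A − λI), which equals the number of Jordan blocks for λ):
  λ = 5: algebraic multiplicity = 3, geometric multiplicity = 1

Determining the block sizes for each eigenvalue:
  λ = 5: one block (gm = 1), so the single block has size am = 3 → block sizes [3]

Assembling the blocks gives a Jordan form
J =
  [5, 1, 0]
  [0, 5, 1]
  [0, 0, 5]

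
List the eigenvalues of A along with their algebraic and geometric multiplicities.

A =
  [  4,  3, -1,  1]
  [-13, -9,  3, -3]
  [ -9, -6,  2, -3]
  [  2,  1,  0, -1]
λ = -1: alg = 4, geom = 2

Step 1 — factor the characteristic polynomial to read off the algebraic multiplicities:
  χ_A(x) = (x + 1)^4

Step 2 — compute geometric multiplicities via the rank-nullity identity g(λ) = n − rank(A − λI):
  rank(A − (-1)·I) = 2, so dim ker(A − (-1)·I) = n − 2 = 2

Summary:
  λ = -1: algebraic multiplicity = 4, geometric multiplicity = 2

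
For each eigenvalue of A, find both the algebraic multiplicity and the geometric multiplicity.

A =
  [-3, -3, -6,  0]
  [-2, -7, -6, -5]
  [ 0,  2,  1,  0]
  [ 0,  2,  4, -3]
λ = -3: alg = 4, geom = 2

Step 1 — factor the characteristic polynomial to read off the algebraic multiplicities:
  χ_A(x) = (x + 3)^4

Step 2 — compute geometric multiplicities via the rank-nullity identity g(λ) = n − rank(A − λI):
  rank(A − (-3)·I) = 2, so dim ker(A − (-3)·I) = n − 2 = 2

Summary:
  λ = -3: algebraic multiplicity = 4, geometric multiplicity = 2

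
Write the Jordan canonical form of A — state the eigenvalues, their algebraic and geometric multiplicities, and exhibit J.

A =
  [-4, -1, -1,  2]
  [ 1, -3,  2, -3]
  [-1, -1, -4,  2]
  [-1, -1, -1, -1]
J_3(-3) ⊕ J_1(-3)

The characteristic polynomial is
  det(x·I − A) = x^4 + 12*x^3 + 54*x^2 + 108*x + 81 = (x + 3)^4

Eigenvalues and multiplicities (the geometric multiplicity of λ is n − rank(A − λI), which equals the number of Jordan blocks for λ):
  λ = -3: algebraic multiplicity = 4, geometric multiplicity = 2

Determining the block sizes for each eigenvalue:
  λ = -3: with am = 4 and gm = 2, the partition is not yet determined (e.g. several partitions of 4 into 2 parts exist). Let N = A − (-3)·I. Computing rank(N^1) = 2, rank(N^2) = 1, rank(N^3) = 0; the number of blocks of size ≥ j is rank(N^{j−1}) − rank(N^j), giving [2, 1, 1]. So we have 1 block(s) of size 3, 1 block(s) of size 1 → block sizes [3, 1]

Assembling the blocks gives a Jordan form
J =
  [-3,  1,  0,  0]
  [ 0, -3,  1,  0]
  [ 0,  0, -3,  0]
  [ 0,  0,  0, -3]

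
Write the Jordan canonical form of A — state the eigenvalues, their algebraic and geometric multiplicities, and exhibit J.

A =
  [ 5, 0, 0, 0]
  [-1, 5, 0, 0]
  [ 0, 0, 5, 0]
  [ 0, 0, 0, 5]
J_2(5) ⊕ J_1(5) ⊕ J_1(5)

The characteristic polynomial is
  det(x·I − A) = x^4 - 20*x^3 + 150*x^2 - 500*x + 625 = (x - 5)^4

Eigenvalues and multiplicities (the geometric multiplicity of λ is n − rank(A − λI), which equals the number of Jordan blocks for λ):
  λ = 5: algebraic multiplicity = 4, geometric multiplicity = 3

Determining the block sizes for each eigenvalue:
  λ = 5: 3 blocks summing to 4 forces exactly one block of size 2 and the rest size 1 → block sizes [2, 1, 1]

Assembling the blocks gives a Jordan form
J =
  [5, 1, 0, 0]
  [0, 5, 0, 0]
  [0, 0, 5, 0]
  [0, 0, 0, 5]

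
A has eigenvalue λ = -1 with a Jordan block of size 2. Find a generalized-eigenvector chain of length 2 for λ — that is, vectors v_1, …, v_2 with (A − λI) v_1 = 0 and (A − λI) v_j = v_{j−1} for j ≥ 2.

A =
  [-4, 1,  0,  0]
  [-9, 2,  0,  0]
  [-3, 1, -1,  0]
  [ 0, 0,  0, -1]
A Jordan chain for λ = -1 of length 2:
v_1 = (-3, -9, -3, 0)ᵀ
v_2 = (1, 0, 0, 0)ᵀ

Let N = A − (-1)·I. We want v_2 with N^2 v_2 = 0 but N^1 v_2 ≠ 0; then v_{j-1} := N · v_j for j = 2, …, 2.

Pick v_2 = (1, 0, 0, 0)ᵀ.
Then v_1 = N · v_2 = (-3, -9, -3, 0)ᵀ.

Sanity check: (A − (-1)·I) v_1 = (0, 0, 0, 0)ᵀ = 0. ✓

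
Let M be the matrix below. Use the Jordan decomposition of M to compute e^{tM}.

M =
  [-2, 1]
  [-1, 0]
e^{tM} =
  [-t*exp(-t) + exp(-t), t*exp(-t)]
  [-t*exp(-t), t*exp(-t) + exp(-t)]

Strategy: write M = P · J · P⁻¹ where J is a Jordan canonical form, so e^{tM} = P · e^{tJ} · P⁻¹, and e^{tJ} can be computed block-by-block.

M has Jordan form
J =
  [-1,  1]
  [ 0, -1]
(up to reordering of blocks).

Per-block formulas:
  For a 2×2 Jordan block J_2(-1): exp(t · J_2(-1)) = e^(-1t)·(I + t·N), where N is the 2×2 nilpotent shift.

After assembling e^{tJ} and conjugating by P, we get:

e^{tM} =
  [-t*exp(-t) + exp(-t), t*exp(-t)]
  [-t*exp(-t), t*exp(-t) + exp(-t)]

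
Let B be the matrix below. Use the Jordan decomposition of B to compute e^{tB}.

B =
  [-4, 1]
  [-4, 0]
e^{tB} =
  [-2*t*exp(-2*t) + exp(-2*t), t*exp(-2*t)]
  [-4*t*exp(-2*t), 2*t*exp(-2*t) + exp(-2*t)]

Strategy: write B = P · J · P⁻¹ where J is a Jordan canonical form, so e^{tB} = P · e^{tJ} · P⁻¹, and e^{tJ} can be computed block-by-block.

B has Jordan form
J =
  [-2,  1]
  [ 0, -2]
(up to reordering of blocks).

Per-block formulas:
  For a 2×2 Jordan block J_2(-2): exp(t · J_2(-2)) = e^(-2t)·(I + t·N), where N is the 2×2 nilpotent shift.

After assembling e^{tJ} and conjugating by P, we get:

e^{tB} =
  [-2*t*exp(-2*t) + exp(-2*t), t*exp(-2*t)]
  [-4*t*exp(-2*t), 2*t*exp(-2*t) + exp(-2*t)]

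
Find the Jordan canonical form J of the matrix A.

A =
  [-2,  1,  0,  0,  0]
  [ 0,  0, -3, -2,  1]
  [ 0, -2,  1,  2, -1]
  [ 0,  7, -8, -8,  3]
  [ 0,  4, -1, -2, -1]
J_3(-2) ⊕ J_2(-2)

The characteristic polynomial is
  det(x·I − A) = x^5 + 10*x^4 + 40*x^3 + 80*x^2 + 80*x + 32 = (x + 2)^5

Eigenvalues and multiplicities (the geometric multiplicity of λ is n − rank(A − λI), which equals the number of Jordan blocks for λ):
  λ = -2: algebraic multiplicity = 5, geometric multiplicity = 2

Determining the block sizes for each eigenvalue:
  λ = -2: with am = 5 and gm = 2, the partition is not yet determined (e.g. several partitions of 5 into 2 parts exist). Let N = A − (-2)·I. Computing rank(N^1) = 3, rank(N^2) = 1, rank(N^3) = 0; the number of blocks of size ≥ j is rank(N^{j−1}) − rank(N^j), giving [2, 2, 1]. So we have 1 block(s) of size 3, 1 block(s) of size 2 → block sizes [3, 2]

Assembling the blocks gives a Jordan form
J =
  [-2,  1,  0,  0,  0]
  [ 0, -2,  1,  0,  0]
  [ 0,  0, -2,  0,  0]
  [ 0,  0,  0, -2,  1]
  [ 0,  0,  0,  0, -2]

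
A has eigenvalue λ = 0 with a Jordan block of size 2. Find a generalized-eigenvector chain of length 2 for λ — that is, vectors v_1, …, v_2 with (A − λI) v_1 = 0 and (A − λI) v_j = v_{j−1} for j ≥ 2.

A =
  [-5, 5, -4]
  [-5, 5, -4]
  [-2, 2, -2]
A Jordan chain for λ = 0 of length 2:
v_1 = (-1, -1, 0)ᵀ
v_2 = (1, 0, -1)ᵀ

Let N = A − (0)·I. We want v_2 with N^2 v_2 = 0 but N^1 v_2 ≠ 0; then v_{j-1} := N · v_j for j = 2, …, 2.

Pick v_2 = (1, 0, -1)ᵀ.
Then v_1 = N · v_2 = (-1, -1, 0)ᵀ.

Sanity check: (A − (0)·I) v_1 = (0, 0, 0)ᵀ = 0. ✓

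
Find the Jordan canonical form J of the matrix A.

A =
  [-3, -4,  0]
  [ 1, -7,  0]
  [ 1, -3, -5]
J_3(-5)

The characteristic polynomial is
  det(x·I − A) = x^3 + 15*x^2 + 75*x + 125 = (x + 5)^3

Eigenvalues and multiplicities (the geometric multiplicity of λ is n − rank(A − λI), which equals the number of Jordan blocks for λ):
  λ = -5: algebraic multiplicity = 3, geometric multiplicity = 1

Determining the block sizes for each eigenvalue:
  λ = -5: one block (gm = 1), so the single block has size am = 3 → block sizes [3]

Assembling the blocks gives a Jordan form
J =
  [-5,  1,  0]
  [ 0, -5,  1]
  [ 0,  0, -5]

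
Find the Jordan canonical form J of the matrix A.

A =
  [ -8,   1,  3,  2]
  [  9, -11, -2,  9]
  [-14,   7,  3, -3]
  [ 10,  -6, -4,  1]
J_3(-4) ⊕ J_1(-3)

The characteristic polynomial is
  det(x·I − A) = x^4 + 15*x^3 + 84*x^2 + 208*x + 192 = (x + 3)*(x + 4)^3

Eigenvalues and multiplicities (the geometric multiplicity of λ is n − rank(A − λI), which equals the number of Jordan blocks for λ):
  λ = -4: algebraic multiplicity = 3, geometric multiplicity = 1
  λ = -3: algebraic multiplicity = 1, geometric multiplicity = 1

Determining the block sizes for each eigenvalue:
  λ = -4: one block (gm = 1), so the single block has size am = 3 → block sizes [3]
  λ = -3: one block (gm = 1), so the single block has size am = 1 → block sizes [1]

Assembling the blocks gives a Jordan form
J =
  [-4,  1,  0,  0]
  [ 0, -4,  1,  0]
  [ 0,  0, -4,  0]
  [ 0,  0,  0, -3]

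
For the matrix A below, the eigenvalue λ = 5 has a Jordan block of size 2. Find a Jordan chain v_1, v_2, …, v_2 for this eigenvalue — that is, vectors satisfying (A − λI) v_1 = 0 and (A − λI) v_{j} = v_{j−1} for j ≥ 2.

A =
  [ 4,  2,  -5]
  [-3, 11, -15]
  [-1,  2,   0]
A Jordan chain for λ = 5 of length 2:
v_1 = (-1, -3, -1)ᵀ
v_2 = (1, 0, 0)ᵀ

Let N = A − (5)·I. We want v_2 with N^2 v_2 = 0 but N^1 v_2 ≠ 0; then v_{j-1} := N · v_j for j = 2, …, 2.

Pick v_2 = (1, 0, 0)ᵀ.
Then v_1 = N · v_2 = (-1, -3, -1)ᵀ.

Sanity check: (A − (5)·I) v_1 = (0, 0, 0)ᵀ = 0. ✓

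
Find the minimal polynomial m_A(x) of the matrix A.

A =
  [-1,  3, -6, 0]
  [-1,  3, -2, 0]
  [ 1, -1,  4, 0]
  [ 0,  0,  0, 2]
x^2 - 4*x + 4

The characteristic polynomial is χ_A(x) = (x - 2)^4, so the eigenvalues are known. The minimal polynomial is
  m_A(x) = Π_λ (x − λ)^{k_λ}
where k_λ is the size of the *largest* Jordan block for λ (equivalently, the smallest k with (A − λI)^k v = 0 for every generalised eigenvector v of λ).

  λ = 2: largest Jordan block has size 2, contributing (x − 2)^2

So m_A(x) = (x - 2)^2 = x^2 - 4*x + 4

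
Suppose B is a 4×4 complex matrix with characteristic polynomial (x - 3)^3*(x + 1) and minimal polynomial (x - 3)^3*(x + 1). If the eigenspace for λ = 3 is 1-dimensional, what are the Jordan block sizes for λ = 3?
Block sizes for λ = 3: [3]

Step 1 — from the characteristic polynomial, algebraic multiplicity of λ = 3 is 3. From dim ker(B − (3)·I) = 1, there are exactly 1 Jordan blocks for λ = 3.
Step 2 — from the minimal polynomial, the factor (x − 3)^3 tells us the largest block for λ = 3 has size 3.
Step 3 — with total size 3, 1 blocks, and largest block 3, the block sizes (in nonincreasing order) are [3].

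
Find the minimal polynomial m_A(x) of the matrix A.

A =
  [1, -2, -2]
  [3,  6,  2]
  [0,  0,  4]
x^2 - 7*x + 12

The characteristic polynomial is χ_A(x) = (x - 4)^2*(x - 3), so the eigenvalues are known. The minimal polynomial is
  m_A(x) = Π_λ (x − λ)^{k_λ}
where k_λ is the size of the *largest* Jordan block for λ (equivalently, the smallest k with (A − λI)^k v = 0 for every generalised eigenvector v of λ).

  λ = 3: largest Jordan block has size 1, contributing (x − 3)
  λ = 4: largest Jordan block has size 1, contributing (x − 4)

So m_A(x) = (x - 4)*(x - 3) = x^2 - 7*x + 12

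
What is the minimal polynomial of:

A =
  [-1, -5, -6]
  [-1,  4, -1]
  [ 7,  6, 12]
x^3 - 15*x^2 + 75*x - 125

The characteristic polynomial is χ_A(x) = (x - 5)^3, so the eigenvalues are known. The minimal polynomial is
  m_A(x) = Π_λ (x − λ)^{k_λ}
where k_λ is the size of the *largest* Jordan block for λ (equivalently, the smallest k with (A − λI)^k v = 0 for every generalised eigenvector v of λ).

  λ = 5: largest Jordan block has size 3, contributing (x − 5)^3

So m_A(x) = (x - 5)^3 = x^3 - 15*x^2 + 75*x - 125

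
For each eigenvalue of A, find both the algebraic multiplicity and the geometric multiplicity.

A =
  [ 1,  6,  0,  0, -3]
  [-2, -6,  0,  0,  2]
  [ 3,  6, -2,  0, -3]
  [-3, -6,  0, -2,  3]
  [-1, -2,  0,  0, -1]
λ = -2: alg = 5, geom = 4

Step 1 — factor the characteristic polynomial to read off the algebraic multiplicities:
  χ_A(x) = (x + 2)^5

Step 2 — compute geometric multiplicities via the rank-nullity identity g(λ) = n − rank(A − λI):
  rank(A − (-2)·I) = 1, so dim ker(A − (-2)·I) = n − 1 = 4

Summary:
  λ = -2: algebraic multiplicity = 5, geometric multiplicity = 4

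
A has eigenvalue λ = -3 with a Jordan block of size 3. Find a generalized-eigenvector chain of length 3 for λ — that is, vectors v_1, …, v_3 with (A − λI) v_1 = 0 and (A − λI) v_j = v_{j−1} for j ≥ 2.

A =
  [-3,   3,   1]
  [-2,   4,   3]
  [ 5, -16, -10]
A Jordan chain for λ = -3 of length 3:
v_1 = (-1, 1, -3)ᵀ
v_2 = (0, -2, 5)ᵀ
v_3 = (1, 0, 0)ᵀ

Let N = A − (-3)·I. We want v_3 with N^3 v_3 = 0 but N^2 v_3 ≠ 0; then v_{j-1} := N · v_j for j = 3, …, 2.

Pick v_3 = (1, 0, 0)ᵀ.
Then v_2 = N · v_3 = (0, -2, 5)ᵀ.
Then v_1 = N · v_2 = (-1, 1, -3)ᵀ.

Sanity check: (A − (-3)·I) v_1 = (0, 0, 0)ᵀ = 0. ✓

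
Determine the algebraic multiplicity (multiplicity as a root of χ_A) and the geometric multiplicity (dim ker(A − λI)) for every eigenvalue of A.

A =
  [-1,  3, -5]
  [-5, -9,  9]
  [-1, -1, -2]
λ = -4: alg = 3, geom = 1

Step 1 — factor the characteristic polynomial to read off the algebraic multiplicities:
  χ_A(x) = (x + 4)^3

Step 2 — compute geometric multiplicities via the rank-nullity identity g(λ) = n − rank(A − λI):
  rank(A − (-4)·I) = 2, so dim ker(A − (-4)·I) = n − 2 = 1

Summary:
  λ = -4: algebraic multiplicity = 3, geometric multiplicity = 1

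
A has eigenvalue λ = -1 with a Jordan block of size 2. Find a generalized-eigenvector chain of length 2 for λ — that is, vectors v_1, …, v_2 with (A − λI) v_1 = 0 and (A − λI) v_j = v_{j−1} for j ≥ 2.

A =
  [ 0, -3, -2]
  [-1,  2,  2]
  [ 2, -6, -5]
A Jordan chain for λ = -1 of length 2:
v_1 = (1, -1, 2)ᵀ
v_2 = (1, 0, 0)ᵀ

Let N = A − (-1)·I. We want v_2 with N^2 v_2 = 0 but N^1 v_2 ≠ 0; then v_{j-1} := N · v_j for j = 2, …, 2.

Pick v_2 = (1, 0, 0)ᵀ.
Then v_1 = N · v_2 = (1, -1, 2)ᵀ.

Sanity check: (A − (-1)·I) v_1 = (0, 0, 0)ᵀ = 0. ✓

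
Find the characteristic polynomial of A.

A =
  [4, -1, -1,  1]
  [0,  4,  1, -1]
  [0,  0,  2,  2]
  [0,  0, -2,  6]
x^4 - 16*x^3 + 96*x^2 - 256*x + 256

Expanding det(x·I − A) (e.g. by cofactor expansion or by noting that A is similar to its Jordan form J, which has the same characteristic polynomial as A) gives
  χ_A(x) = x^4 - 16*x^3 + 96*x^2 - 256*x + 256
which factors as (x - 4)^4. The eigenvalues (with algebraic multiplicities) are λ = 4 with multiplicity 4.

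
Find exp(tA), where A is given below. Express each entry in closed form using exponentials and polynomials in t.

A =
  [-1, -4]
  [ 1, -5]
e^{tA} =
  [2*t*exp(-3*t) + exp(-3*t), -4*t*exp(-3*t)]
  [t*exp(-3*t), -2*t*exp(-3*t) + exp(-3*t)]

Strategy: write A = P · J · P⁻¹ where J is a Jordan canonical form, so e^{tA} = P · e^{tJ} · P⁻¹, and e^{tJ} can be computed block-by-block.

A has Jordan form
J =
  [-3,  1]
  [ 0, -3]
(up to reordering of blocks).

Per-block formulas:
  For a 2×2 Jordan block J_2(-3): exp(t · J_2(-3)) = e^(-3t)·(I + t·N), where N is the 2×2 nilpotent shift.

After assembling e^{tJ} and conjugating by P, we get:

e^{tA} =
  [2*t*exp(-3*t) + exp(-3*t), -4*t*exp(-3*t)]
  [t*exp(-3*t), -2*t*exp(-3*t) + exp(-3*t)]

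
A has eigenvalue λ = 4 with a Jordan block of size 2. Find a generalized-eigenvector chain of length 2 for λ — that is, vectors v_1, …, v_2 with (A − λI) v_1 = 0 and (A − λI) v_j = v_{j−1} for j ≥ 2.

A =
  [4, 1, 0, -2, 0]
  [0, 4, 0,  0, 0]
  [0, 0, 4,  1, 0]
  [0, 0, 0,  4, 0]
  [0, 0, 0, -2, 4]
A Jordan chain for λ = 4 of length 2:
v_1 = (1, 0, 0, 0, 0)ᵀ
v_2 = (0, 1, 0, 0, 0)ᵀ

Let N = A − (4)·I. We want v_2 with N^2 v_2 = 0 but N^1 v_2 ≠ 0; then v_{j-1} := N · v_j for j = 2, …, 2.

Pick v_2 = (0, 1, 0, 0, 0)ᵀ.
Then v_1 = N · v_2 = (1, 0, 0, 0, 0)ᵀ.

Sanity check: (A − (4)·I) v_1 = (0, 0, 0, 0, 0)ᵀ = 0. ✓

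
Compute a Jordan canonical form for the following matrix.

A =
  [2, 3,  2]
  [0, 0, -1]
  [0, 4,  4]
J_3(2)

The characteristic polynomial is
  det(x·I − A) = x^3 - 6*x^2 + 12*x - 8 = (x - 2)^3

Eigenvalues and multiplicities (the geometric multiplicity of λ is n − rank(A − λI), which equals the number of Jordan blocks for λ):
  λ = 2: algebraic multiplicity = 3, geometric multiplicity = 1

Determining the block sizes for each eigenvalue:
  λ = 2: one block (gm = 1), so the single block has size am = 3 → block sizes [3]

Assembling the blocks gives a Jordan form
J =
  [2, 1, 0]
  [0, 2, 1]
  [0, 0, 2]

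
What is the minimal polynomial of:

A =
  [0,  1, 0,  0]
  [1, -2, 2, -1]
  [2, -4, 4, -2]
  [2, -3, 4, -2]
x^3

The characteristic polynomial is χ_A(x) = x^4, so the eigenvalues are known. The minimal polynomial is
  m_A(x) = Π_λ (x − λ)^{k_λ}
where k_λ is the size of the *largest* Jordan block for λ (equivalently, the smallest k with (A − λI)^k v = 0 for every generalised eigenvector v of λ).

  λ = 0: largest Jordan block has size 3, contributing (x − 0)^3

So m_A(x) = x^3 = x^3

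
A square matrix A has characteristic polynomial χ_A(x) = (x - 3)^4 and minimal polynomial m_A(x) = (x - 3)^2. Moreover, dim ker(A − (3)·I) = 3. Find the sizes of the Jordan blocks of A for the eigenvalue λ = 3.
Block sizes for λ = 3: [2, 1, 1]

Step 1 — from the characteristic polynomial, algebraic multiplicity of λ = 3 is 4. From dim ker(A − (3)·I) = 3, there are exactly 3 Jordan blocks for λ = 3.
Step 2 — from the minimal polynomial, the factor (x − 3)^2 tells us the largest block for λ = 3 has size 2.
Step 3 — with total size 4, 3 blocks, and largest block 2, the block sizes (in nonincreasing order) are [2, 1, 1].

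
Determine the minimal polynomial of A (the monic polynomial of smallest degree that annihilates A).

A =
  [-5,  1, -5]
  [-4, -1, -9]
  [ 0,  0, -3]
x^3 + 9*x^2 + 27*x + 27

The characteristic polynomial is χ_A(x) = (x + 3)^3, so the eigenvalues are known. The minimal polynomial is
  m_A(x) = Π_λ (x − λ)^{k_λ}
where k_λ is the size of the *largest* Jordan block for λ (equivalently, the smallest k with (A − λI)^k v = 0 for every generalised eigenvector v of λ).

  λ = -3: largest Jordan block has size 3, contributing (x + 3)^3

So m_A(x) = (x + 3)^3 = x^3 + 9*x^2 + 27*x + 27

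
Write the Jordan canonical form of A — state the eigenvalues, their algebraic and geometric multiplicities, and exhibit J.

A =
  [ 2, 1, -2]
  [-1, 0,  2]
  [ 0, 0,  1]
J_2(1) ⊕ J_1(1)

The characteristic polynomial is
  det(x·I − A) = x^3 - 3*x^2 + 3*x - 1 = (x - 1)^3

Eigenvalues and multiplicities (the geometric multiplicity of λ is n − rank(A − λI), which equals the number of Jordan blocks for λ):
  λ = 1: algebraic multiplicity = 3, geometric multiplicity = 2

Determining the block sizes for each eigenvalue:
  λ = 1: 2 blocks summing to 3 forces exactly one block of size 2 and the rest size 1 → block sizes [2, 1]

Assembling the blocks gives a Jordan form
J =
  [1, 1, 0]
  [0, 1, 0]
  [0, 0, 1]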